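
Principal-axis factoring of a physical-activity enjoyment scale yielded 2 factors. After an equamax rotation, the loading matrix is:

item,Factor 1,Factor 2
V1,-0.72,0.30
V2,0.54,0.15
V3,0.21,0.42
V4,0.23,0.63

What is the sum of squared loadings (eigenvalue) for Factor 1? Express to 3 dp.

SS loadings for Factor 1 = (-0.72)² + 0.54² + 0.21² + 0.23² = 0.5184 + 0.2916 + 0.0441 + 0.0529 = 0.9070

0.907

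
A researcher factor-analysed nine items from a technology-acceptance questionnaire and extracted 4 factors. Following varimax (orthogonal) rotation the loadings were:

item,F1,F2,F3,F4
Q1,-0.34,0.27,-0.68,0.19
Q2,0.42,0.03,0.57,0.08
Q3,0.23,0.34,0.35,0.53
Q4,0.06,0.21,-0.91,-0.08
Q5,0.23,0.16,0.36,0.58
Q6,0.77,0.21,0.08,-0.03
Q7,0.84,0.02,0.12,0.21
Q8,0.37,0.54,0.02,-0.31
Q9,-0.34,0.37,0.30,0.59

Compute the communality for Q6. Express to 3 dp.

0.644

h² = 0.77² + 0.21² + 0.08² + (-0.03)² = 0.5929 + 0.0441 + 0.0064 + 0.0009 = 0.6443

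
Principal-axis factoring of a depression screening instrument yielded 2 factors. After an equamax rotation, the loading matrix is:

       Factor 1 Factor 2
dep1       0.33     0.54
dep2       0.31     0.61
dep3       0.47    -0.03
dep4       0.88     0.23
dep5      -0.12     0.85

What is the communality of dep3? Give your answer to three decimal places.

0.222

h² = 0.47² + (-0.03)² = 0.2209 + 0.0009 = 0.2218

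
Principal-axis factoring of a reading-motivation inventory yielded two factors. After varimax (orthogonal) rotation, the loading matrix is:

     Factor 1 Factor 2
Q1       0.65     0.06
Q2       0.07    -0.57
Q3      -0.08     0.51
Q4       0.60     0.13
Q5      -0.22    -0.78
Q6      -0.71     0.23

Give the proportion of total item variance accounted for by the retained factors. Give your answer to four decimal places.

Communalities: 0.4261, 0.3298, 0.2665, 0.3769, 0.6568, 0.5570; Σh² = 2.6131.
Total variance with 6 standardized items is 6, so the solution explains 2.6131/6 = 0.4355.

0.4355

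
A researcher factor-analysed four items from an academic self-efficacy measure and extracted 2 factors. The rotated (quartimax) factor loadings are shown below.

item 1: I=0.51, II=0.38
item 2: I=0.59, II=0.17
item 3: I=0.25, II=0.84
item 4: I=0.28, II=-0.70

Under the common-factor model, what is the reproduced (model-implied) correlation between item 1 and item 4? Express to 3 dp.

-0.123

r̂ = Σ λ_i·λ_j across factors = (0.51)(0.28) + (0.38)(-0.70)
  = +0.1428 -0.2660 = -0.1232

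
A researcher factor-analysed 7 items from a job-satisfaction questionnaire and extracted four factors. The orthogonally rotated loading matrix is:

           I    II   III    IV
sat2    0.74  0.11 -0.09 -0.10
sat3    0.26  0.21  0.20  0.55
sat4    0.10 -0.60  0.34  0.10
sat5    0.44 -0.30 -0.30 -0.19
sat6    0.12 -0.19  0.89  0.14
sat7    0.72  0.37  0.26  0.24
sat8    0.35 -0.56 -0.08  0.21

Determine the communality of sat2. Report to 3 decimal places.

h² = 0.74² + 0.11² + (-0.09)² + (-0.10)² = 0.5476 + 0.0121 + 0.0081 + 0.0100 = 0.5778

0.578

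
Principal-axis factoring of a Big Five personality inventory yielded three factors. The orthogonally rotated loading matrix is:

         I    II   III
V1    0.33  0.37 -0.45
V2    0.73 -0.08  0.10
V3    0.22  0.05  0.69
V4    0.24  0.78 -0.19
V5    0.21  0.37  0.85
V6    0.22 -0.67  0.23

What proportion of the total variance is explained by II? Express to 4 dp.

SS loadings for II = 0.37² + (-0.08)² + 0.05² + 0.78² + 0.37² + (-0.67)² = 1.3400
Proportion of variance = 1.3400 / 6 = 0.2233.

0.2233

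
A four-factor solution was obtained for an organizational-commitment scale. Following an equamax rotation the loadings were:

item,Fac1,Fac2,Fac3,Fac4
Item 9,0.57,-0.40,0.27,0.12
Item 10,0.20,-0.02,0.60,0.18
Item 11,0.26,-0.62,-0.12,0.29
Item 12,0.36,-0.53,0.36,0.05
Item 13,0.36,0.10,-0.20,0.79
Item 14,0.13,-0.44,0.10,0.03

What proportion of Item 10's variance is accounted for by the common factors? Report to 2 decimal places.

h² = 0.20² + (-0.02)² + 0.60² + 0.18² = 0.0400 + 0.0004 + 0.3600 + 0.0324 = 0.4328

0.43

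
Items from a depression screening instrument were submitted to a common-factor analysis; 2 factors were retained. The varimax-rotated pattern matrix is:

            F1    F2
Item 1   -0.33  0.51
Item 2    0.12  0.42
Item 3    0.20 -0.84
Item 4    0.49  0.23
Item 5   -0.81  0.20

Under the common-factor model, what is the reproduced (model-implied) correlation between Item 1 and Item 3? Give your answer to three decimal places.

r̂ = Σ λ_i·λ_j across factors = (-0.33)(0.20) + (0.51)(-0.84)
  = -0.0660 -0.4284 = -0.4944

-0.494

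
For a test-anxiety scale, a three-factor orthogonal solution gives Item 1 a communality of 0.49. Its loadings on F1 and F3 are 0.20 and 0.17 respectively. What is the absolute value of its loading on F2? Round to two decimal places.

0.65

Under orthogonal rotation h² = Σλ², so λ_F2² = h² − (0.0689) = 0.49 − 0.0689 = 0.4211.
|λ| = √0.4211 = 0.6489.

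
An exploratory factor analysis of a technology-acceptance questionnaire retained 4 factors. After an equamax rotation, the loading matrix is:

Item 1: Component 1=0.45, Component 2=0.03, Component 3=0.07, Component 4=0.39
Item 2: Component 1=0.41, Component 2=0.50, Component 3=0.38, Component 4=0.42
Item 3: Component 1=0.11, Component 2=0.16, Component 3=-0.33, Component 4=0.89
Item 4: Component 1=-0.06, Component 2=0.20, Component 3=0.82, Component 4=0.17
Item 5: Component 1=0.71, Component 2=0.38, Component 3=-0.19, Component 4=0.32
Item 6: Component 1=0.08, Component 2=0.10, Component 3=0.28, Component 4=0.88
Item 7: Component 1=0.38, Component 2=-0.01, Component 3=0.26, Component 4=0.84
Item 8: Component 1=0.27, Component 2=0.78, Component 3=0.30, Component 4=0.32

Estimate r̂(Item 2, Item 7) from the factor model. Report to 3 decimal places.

r̂ = Σ λ_i·λ_j across factors = (0.41)(0.38) + (0.50)(-0.01) + (0.38)(0.26) + (0.42)(0.84)
  = +0.1558 -0.0050 +0.0988 +0.3528 = 0.6024

0.602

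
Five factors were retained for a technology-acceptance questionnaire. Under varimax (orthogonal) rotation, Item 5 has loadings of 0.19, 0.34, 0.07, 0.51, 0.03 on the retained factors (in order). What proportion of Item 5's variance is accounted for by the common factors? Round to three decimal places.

0.418

h² = 0.19² + 0.34² + 0.07² + 0.51² + 0.03² = 0.0361 + 0.1156 + 0.0049 + 0.2601 + 0.0009 = 0.4176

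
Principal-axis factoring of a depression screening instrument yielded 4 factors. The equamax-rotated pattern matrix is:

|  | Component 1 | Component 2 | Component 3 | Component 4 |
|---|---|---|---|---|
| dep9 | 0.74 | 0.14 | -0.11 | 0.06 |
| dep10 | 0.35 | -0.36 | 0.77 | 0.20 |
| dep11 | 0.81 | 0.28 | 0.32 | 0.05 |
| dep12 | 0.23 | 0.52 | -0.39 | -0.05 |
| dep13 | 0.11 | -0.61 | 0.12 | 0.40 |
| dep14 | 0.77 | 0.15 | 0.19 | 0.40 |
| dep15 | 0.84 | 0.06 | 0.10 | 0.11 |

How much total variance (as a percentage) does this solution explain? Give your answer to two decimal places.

SS loadings by factor: 2.6897, 0.8962, 0.9200, 0.3807; total = 4.8866.
Total variance with 7 standardized items is 7, so the solution explains 4.8866/7 = 0.6981 = 69.81%.

69.81%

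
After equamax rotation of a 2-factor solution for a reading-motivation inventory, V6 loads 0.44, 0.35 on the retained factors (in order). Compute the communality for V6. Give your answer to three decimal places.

0.316

h² = 0.44² + 0.35² = 0.1936 + 0.1225 = 0.3161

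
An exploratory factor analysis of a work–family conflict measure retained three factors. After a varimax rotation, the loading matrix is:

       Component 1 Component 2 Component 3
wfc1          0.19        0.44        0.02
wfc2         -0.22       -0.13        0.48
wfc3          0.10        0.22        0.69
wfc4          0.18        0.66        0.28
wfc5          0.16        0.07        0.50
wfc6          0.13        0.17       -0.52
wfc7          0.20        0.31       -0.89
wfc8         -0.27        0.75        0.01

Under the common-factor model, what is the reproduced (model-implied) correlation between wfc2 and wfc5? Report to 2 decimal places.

r̂ = Σ λ_i·λ_j across factors = (-0.22)(0.16) + (-0.13)(0.07) + (0.48)(0.50)
  = -0.0352 -0.0091 +0.2400 = 0.1957

0.20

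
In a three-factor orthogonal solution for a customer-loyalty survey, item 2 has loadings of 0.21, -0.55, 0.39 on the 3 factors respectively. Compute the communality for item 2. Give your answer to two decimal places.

h² = 0.21² + (-0.55)² + 0.39² = 0.0441 + 0.3025 + 0.1521 = 0.4987

0.50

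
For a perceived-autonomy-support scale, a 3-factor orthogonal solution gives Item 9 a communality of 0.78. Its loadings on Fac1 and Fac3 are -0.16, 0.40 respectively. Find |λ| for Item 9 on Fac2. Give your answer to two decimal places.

0.77

Under orthogonal rotation h² = Σλ², so λ_Fac2² = h² − (0.1856) = 0.78 − 0.1856 = 0.5944.
|λ| = √0.5944 = 0.7710.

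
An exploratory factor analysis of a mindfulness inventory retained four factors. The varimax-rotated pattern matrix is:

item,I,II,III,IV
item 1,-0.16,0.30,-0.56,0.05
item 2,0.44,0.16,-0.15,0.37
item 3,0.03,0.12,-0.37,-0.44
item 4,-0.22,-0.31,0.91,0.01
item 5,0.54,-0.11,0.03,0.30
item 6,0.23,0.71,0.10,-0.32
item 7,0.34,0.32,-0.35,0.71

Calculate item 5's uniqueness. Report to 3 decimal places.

0.605

h² = 0.54² + (-0.11)² + 0.03² + 0.30² = 0.2916 + 0.0121 + 0.0009 + 0.0900 = 0.3946
Uniqueness u² = 1 − h² = 1 − 0.3946 = 0.6054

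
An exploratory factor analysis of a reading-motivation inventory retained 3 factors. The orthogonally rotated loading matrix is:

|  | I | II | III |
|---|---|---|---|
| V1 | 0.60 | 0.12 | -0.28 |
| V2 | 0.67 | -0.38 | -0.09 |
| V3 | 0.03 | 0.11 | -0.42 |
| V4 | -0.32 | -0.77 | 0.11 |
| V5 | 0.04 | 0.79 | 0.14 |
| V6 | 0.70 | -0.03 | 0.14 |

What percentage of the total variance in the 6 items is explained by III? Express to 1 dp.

SS loadings for III = (-0.28)² + (-0.09)² + (-0.42)² + 0.11² + 0.14² + 0.14² = 0.3142
With 6 standardized items, total variance = 6. Proportion = 0.3142/6 = 0.0524 → 5.24%.

5.2%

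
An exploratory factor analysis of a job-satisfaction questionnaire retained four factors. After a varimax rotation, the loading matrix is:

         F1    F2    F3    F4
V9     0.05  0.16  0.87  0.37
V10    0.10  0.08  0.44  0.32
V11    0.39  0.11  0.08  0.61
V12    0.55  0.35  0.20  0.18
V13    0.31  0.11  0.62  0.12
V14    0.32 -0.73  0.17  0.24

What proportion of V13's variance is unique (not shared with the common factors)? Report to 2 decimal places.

0.49

h² = 0.31² + 0.11² + 0.62² + 0.12² = 0.0961 + 0.0121 + 0.3844 + 0.0144 = 0.5070
Uniqueness u² = 1 − h² = 1 − 0.5070 = 0.4930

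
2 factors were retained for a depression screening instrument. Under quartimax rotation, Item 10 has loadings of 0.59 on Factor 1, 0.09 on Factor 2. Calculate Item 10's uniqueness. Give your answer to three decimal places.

h² = 0.59² + 0.09² = 0.3481 + 0.0081 = 0.3562
Uniqueness u² = 1 − h² = 1 − 0.3562 = 0.6438

0.644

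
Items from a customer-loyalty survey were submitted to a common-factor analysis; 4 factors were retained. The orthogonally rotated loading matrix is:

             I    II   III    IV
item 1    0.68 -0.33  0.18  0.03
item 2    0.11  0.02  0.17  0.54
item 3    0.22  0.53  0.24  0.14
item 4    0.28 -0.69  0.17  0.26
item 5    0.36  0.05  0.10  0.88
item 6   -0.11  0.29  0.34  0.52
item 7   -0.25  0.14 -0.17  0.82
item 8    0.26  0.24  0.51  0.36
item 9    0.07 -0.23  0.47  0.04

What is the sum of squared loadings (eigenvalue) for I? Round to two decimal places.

SS loadings for I = 0.68² + 0.11² + 0.22² + 0.28² + 0.36² + (-0.11)² + (-0.25)² + 0.26² + 0.07² = 0.4624 + 0.0121 + 0.0484 + 0.0784 + 0.1296 + 0.0121 + 0.0625 + 0.0676 + 0.0049 = 0.8780

0.88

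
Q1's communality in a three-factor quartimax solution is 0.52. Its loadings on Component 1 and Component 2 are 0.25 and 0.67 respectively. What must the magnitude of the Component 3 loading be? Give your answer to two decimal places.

Under orthogonal rotation h² = Σλ², so λ_Component 3² = h² − (0.5114) = 0.52 − 0.5114 = 0.0086.
|λ| = √0.0086 = 0.0927.

0.09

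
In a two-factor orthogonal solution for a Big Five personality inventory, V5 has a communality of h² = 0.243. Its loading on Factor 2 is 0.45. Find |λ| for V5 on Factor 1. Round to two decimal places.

0.20

Under orthogonal rotation h² = Σλ², so λ_Factor 1² = h² − (0.2025) = 0.243 − 0.2025 = 0.0405.
|λ| = √0.0405 = 0.2012.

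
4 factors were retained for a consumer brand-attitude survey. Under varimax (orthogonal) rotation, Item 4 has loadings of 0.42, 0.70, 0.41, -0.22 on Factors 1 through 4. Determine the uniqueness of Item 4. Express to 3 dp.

0.117

h² = 0.42² + 0.70² + 0.41² + (-0.22)² = 0.1764 + 0.4900 + 0.1681 + 0.0484 = 0.8829
Uniqueness u² = 1 − h² = 1 − 0.8829 = 0.1171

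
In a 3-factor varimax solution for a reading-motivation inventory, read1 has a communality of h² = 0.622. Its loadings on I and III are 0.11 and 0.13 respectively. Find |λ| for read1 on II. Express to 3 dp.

0.770

Under orthogonal rotation h² = Σλ², so λ_II² = h² − (0.0290) = 0.622 − 0.0290 = 0.5930.
|λ| = √0.5930 = 0.7701.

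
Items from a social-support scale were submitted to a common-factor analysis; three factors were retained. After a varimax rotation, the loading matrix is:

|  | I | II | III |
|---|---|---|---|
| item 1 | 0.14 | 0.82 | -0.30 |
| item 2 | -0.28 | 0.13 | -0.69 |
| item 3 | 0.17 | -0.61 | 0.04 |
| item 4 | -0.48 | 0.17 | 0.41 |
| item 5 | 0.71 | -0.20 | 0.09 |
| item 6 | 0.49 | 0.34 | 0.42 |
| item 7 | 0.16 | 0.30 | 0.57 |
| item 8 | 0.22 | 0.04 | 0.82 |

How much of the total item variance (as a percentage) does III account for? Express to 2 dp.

23.97%

SS loadings for III = (-0.30)² + (-0.69)² + 0.04² + 0.41² + 0.09² + 0.42² + 0.57² + 0.82² = 1.9176
With 8 standardized items, total variance = 8. Proportion = 1.9176/8 = 0.2397 → 23.97%.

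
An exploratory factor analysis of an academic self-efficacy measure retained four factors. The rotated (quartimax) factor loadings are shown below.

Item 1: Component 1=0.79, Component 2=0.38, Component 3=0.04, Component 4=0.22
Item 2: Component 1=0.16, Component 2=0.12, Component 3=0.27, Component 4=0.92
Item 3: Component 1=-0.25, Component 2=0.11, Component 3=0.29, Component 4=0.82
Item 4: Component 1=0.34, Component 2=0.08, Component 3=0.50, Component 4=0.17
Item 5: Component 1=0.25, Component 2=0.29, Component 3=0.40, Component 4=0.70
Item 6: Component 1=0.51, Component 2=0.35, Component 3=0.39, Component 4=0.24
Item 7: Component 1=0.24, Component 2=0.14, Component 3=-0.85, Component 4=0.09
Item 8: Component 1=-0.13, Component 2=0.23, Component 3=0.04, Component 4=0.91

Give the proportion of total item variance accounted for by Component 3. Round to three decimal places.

SS loadings for Component 3 = 0.04² + 0.27² + 0.29² + 0.50² + 0.40² + 0.39² + (-0.85)² + 0.04² = 1.4448
Proportion of variance = 1.4448 / 8 = 0.1806.

0.181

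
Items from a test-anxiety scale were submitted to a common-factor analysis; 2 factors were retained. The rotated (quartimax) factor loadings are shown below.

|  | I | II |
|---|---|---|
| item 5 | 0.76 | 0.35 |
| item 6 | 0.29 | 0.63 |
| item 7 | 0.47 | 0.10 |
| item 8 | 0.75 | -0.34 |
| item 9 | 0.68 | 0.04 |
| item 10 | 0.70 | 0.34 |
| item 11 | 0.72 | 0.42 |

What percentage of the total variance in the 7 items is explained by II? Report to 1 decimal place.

SS loadings for II = 0.35² + 0.63² + 0.10² + (-0.34)² + 0.04² + 0.34² + 0.42² = 0.9386
With 7 standardized items, total variance = 7. Proportion = 0.9386/7 = 0.1341 → 13.41%.

13.4%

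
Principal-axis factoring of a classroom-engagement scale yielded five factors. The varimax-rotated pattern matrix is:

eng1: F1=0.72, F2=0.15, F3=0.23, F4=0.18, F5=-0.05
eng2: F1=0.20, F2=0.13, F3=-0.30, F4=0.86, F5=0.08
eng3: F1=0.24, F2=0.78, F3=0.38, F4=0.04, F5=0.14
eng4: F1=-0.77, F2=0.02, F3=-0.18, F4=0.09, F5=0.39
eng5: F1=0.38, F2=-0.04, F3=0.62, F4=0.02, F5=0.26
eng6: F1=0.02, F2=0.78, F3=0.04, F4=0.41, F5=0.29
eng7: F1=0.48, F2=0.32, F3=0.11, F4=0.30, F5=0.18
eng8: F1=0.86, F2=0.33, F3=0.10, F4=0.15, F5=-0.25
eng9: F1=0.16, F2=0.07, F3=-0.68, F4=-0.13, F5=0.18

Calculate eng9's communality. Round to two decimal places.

0.54

h² = 0.16² + 0.07² + (-0.68)² + (-0.13)² + 0.18² = 0.0256 + 0.0049 + 0.4624 + 0.0169 + 0.0324 = 0.5422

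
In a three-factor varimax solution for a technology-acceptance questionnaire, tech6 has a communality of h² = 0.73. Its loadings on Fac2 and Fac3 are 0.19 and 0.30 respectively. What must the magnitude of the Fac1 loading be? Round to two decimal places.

0.78

Under orthogonal rotation h² = Σλ², so λ_Fac1² = h² − (0.1261) = 0.73 − 0.1261 = 0.6039.
|λ| = √0.6039 = 0.7771.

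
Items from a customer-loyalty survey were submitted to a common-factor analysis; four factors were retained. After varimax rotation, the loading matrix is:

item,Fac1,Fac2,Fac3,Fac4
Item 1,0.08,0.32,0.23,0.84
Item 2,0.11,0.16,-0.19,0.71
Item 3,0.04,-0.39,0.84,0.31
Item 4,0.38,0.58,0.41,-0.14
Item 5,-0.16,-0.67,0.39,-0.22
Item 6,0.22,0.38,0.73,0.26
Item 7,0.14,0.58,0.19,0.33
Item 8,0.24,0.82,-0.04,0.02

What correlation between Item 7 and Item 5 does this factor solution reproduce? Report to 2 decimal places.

r̂ = Σ λ_i·λ_j across factors = (0.14)(-0.16) + (0.58)(-0.67) + (0.19)(0.39) + (0.33)(-0.22)
  = -0.0224 -0.3886 +0.0741 -0.0726 = -0.4095

-0.41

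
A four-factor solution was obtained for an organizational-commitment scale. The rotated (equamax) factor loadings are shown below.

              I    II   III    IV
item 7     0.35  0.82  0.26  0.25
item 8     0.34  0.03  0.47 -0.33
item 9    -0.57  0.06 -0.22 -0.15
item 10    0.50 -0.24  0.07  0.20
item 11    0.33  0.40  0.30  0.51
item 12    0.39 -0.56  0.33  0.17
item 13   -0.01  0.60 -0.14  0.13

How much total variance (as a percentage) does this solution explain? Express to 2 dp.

SS loadings by factor: 1.0741, 1.5681, 0.5603, 0.5398; total = 3.7423.
Total variance with 7 standardized items is 7, so the solution explains 3.7423/7 = 0.5346 = 53.46%.

53.46%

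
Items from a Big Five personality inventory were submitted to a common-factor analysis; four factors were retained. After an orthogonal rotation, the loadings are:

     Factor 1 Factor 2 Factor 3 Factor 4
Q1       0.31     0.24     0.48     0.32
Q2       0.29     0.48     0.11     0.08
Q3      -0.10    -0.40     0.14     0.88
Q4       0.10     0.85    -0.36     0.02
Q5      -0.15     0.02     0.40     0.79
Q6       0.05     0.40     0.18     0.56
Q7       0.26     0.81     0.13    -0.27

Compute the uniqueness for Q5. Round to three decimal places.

0.193

h² = (-0.15)² + 0.02² + 0.40² + 0.79² = 0.0225 + 0.0004 + 0.1600 + 0.6241 = 0.8070
Uniqueness u² = 1 − h² = 1 − 0.8070 = 0.1930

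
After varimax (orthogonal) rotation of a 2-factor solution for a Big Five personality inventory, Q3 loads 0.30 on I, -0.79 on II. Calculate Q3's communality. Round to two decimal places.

h² = 0.30² + (-0.79)² = 0.0900 + 0.6241 = 0.7141

0.71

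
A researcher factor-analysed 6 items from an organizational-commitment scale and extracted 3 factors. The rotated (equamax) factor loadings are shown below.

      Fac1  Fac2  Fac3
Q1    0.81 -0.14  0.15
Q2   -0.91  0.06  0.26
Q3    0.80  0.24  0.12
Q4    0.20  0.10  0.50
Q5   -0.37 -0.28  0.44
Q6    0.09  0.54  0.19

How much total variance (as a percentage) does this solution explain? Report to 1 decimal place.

55.9%

Communalities: 0.6982, 0.8993, 0.7120, 0.3000, 0.4089, 0.3358; Σh² = 3.3542.
Total variance with 6 standardized items is 6, so the solution explains 3.3542/6 = 0.5590 = 55.90%.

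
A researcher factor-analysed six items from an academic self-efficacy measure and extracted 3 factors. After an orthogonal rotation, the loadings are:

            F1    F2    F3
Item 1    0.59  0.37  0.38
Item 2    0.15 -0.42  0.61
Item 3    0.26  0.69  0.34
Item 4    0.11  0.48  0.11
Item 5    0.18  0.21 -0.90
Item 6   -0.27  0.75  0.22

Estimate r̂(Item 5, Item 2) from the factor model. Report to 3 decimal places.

-0.610

r̂ = Σ λ_i·λ_j across factors = (0.18)(0.15) + (0.21)(-0.42) + (-0.90)(0.61)
  = +0.0270 -0.0882 -0.5490 = -0.6102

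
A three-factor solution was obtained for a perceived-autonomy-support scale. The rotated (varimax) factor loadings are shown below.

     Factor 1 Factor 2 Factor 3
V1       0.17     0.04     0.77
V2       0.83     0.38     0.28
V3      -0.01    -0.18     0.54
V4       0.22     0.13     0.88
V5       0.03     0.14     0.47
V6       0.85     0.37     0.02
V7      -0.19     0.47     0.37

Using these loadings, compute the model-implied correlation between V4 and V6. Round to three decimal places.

0.253

r̂ = Σ λ_i·λ_j across factors = (0.22)(0.85) + (0.13)(0.37) + (0.88)(0.02)
  = +0.1870 +0.0481 +0.0176 = 0.2527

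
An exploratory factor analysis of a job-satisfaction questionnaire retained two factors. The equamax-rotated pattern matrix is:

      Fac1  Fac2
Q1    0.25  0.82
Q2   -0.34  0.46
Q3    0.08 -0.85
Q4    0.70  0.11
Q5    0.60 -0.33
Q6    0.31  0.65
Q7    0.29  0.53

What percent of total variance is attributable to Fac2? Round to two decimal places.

SS loadings for Fac2 = 0.82² + 0.46² + (-0.85)² + 0.11² + (-0.33)² + 0.65² + 0.53² = 2.4309
With 7 standardized items, total variance = 7. Proportion = 2.4309/7 = 0.3473 → 34.73%.

34.73%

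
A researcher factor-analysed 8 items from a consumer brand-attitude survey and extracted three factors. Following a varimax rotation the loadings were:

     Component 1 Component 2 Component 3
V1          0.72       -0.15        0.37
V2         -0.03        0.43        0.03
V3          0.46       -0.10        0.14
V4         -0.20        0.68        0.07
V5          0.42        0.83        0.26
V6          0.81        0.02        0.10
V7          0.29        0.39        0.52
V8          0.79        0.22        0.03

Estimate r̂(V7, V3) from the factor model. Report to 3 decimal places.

0.167

r̂ = Σ λ_i·λ_j across factors = (0.29)(0.46) + (0.39)(-0.10) + (0.52)(0.14)
  = +0.1334 -0.0390 +0.0728 = 0.1672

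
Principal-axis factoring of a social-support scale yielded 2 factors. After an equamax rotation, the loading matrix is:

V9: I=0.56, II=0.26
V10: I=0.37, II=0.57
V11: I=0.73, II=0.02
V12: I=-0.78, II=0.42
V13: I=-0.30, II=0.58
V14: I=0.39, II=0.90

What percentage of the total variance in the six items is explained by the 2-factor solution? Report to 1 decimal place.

SS loadings by factor: 1.8339, 1.7157; total = 3.5496.
Total variance with 6 standardized items is 6, so the solution explains 3.5496/6 = 0.5916 = 59.16%.

59.2%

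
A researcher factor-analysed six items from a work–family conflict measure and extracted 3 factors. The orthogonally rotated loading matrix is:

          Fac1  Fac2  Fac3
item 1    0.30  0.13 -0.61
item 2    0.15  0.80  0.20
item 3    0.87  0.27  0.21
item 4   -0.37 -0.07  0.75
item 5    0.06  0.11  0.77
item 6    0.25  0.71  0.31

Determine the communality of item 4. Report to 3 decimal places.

0.704

h² = (-0.37)² + (-0.07)² + 0.75² = 0.1369 + 0.0049 + 0.5625 = 0.7043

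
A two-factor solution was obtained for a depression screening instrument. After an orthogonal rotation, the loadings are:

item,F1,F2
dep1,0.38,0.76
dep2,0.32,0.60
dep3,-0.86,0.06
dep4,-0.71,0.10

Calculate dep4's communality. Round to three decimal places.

h² = (-0.71)² + 0.10² = 0.5041 + 0.0100 = 0.5141

0.514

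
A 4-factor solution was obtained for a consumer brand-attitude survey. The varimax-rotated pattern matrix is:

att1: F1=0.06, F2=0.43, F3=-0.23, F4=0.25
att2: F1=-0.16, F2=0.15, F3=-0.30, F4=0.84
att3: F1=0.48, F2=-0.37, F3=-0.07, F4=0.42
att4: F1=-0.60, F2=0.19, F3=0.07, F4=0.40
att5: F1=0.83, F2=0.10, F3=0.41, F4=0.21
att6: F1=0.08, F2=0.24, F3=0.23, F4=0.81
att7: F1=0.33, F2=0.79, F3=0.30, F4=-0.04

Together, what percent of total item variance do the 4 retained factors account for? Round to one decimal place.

Communalities: 0.3039, 0.8437, 0.5486, 0.5610, 0.9111, 0.7730, 0.8246; Σh² = 4.7659.
Total variance with 7 standardized items is 7, so the solution explains 4.7659/7 = 0.6808 = 68.08%.

68.1%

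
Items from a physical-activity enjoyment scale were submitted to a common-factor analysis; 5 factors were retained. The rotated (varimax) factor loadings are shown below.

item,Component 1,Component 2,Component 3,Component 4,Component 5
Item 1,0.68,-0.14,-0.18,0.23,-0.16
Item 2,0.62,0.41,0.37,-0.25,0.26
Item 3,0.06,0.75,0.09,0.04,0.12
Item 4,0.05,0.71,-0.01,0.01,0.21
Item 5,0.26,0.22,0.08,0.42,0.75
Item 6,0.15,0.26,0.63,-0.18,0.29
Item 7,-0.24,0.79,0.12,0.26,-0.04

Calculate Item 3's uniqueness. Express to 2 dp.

h² = 0.06² + 0.75² + 0.09² + 0.04² + 0.12² = 0.0036 + 0.5625 + 0.0081 + 0.0016 + 0.0144 = 0.5902
Uniqueness u² = 1 − h² = 1 − 0.5902 = 0.4098

0.41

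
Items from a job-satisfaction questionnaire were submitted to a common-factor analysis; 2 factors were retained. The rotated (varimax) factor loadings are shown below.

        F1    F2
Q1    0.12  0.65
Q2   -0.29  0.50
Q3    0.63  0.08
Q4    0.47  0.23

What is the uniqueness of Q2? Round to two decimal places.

h² = (-0.29)² + 0.50² = 0.0841 + 0.2500 = 0.3341
Uniqueness u² = 1 − h² = 1 − 0.3341 = 0.6659

0.67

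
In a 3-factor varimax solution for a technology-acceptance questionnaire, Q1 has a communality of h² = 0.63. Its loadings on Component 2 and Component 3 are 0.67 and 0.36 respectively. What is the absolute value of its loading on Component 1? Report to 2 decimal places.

Under orthogonal rotation h² = Σλ², so λ_Component 1² = h² − (0.5785) = 0.63 − 0.5785 = 0.0515.
|λ| = √0.0515 = 0.2269.

0.23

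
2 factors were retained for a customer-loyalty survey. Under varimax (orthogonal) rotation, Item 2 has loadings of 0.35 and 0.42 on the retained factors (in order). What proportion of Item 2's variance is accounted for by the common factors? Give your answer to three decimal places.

h² = 0.35² + 0.42² = 0.1225 + 0.1764 = 0.2989

0.299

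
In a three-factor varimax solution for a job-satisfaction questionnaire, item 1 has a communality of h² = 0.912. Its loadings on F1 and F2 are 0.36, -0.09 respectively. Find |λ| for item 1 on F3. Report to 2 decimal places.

Under orthogonal rotation h² = Σλ², so λ_F3² = h² − (0.1377) = 0.912 − 0.1377 = 0.7743.
|λ| = √0.7743 = 0.8799.

0.88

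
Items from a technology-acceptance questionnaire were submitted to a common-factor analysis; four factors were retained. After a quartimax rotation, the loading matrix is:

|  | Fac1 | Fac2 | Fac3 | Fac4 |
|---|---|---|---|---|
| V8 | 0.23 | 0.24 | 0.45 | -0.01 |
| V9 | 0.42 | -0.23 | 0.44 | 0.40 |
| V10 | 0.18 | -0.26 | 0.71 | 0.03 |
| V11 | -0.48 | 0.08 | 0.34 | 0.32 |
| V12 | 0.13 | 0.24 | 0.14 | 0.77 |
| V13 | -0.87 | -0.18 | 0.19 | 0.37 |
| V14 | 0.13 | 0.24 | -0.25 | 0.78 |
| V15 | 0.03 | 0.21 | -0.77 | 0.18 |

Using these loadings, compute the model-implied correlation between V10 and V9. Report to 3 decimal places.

0.460

r̂ = Σ λ_i·λ_j across factors = (0.18)(0.42) + (-0.26)(-0.23) + (0.71)(0.44) + (0.03)(0.40)
  = +0.0756 +0.0598 +0.3124 +0.0120 = 0.4598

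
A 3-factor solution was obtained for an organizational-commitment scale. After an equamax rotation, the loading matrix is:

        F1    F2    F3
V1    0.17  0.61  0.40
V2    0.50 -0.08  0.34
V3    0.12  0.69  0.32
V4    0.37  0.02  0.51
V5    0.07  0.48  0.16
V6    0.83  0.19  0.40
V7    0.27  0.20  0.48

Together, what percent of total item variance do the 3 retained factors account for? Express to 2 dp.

48.75%

SS loadings by factor: 1.1969, 1.1615, 1.0541; total = 3.4125.
Total variance with 7 standardized items is 7, so the solution explains 3.4125/7 = 0.4875 = 48.75%.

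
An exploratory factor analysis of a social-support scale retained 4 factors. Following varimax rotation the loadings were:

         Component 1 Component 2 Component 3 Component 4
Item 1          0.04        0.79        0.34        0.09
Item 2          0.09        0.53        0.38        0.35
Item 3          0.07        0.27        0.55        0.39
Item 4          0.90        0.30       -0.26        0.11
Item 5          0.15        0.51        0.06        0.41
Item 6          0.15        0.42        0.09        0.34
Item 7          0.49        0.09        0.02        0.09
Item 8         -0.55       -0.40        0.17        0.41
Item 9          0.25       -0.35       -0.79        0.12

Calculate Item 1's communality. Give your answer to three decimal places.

0.749

h² = 0.04² + 0.79² + 0.34² + 0.09² = 0.0016 + 0.6241 + 0.1156 + 0.0081 = 0.7494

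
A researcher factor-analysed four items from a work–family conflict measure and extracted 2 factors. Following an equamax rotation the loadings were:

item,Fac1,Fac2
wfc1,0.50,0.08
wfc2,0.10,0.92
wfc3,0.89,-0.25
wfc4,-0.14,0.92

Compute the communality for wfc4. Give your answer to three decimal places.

h² = (-0.14)² + 0.92² = 0.0196 + 0.8464 = 0.8660

0.866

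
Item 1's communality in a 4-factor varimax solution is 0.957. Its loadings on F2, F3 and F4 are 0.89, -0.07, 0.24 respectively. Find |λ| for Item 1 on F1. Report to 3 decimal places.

Under orthogonal rotation h² = Σλ², so λ_F1² = h² − (0.8546) = 0.957 − 0.8546 = 0.1024.
|λ| = √0.1024 = 0.3200.

0.320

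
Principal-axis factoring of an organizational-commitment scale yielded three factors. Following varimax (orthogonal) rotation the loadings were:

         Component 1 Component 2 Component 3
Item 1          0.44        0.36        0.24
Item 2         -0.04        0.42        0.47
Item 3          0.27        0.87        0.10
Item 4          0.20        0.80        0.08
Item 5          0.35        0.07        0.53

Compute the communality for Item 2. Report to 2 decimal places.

h² = (-0.04)² + 0.42² + 0.47² = 0.0016 + 0.1764 + 0.2209 = 0.3989

0.40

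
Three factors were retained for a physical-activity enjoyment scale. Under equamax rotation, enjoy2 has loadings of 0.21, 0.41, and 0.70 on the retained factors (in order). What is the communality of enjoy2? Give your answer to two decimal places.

h² = 0.21² + 0.41² + 0.70² = 0.0441 + 0.1681 + 0.4900 = 0.7022

0.70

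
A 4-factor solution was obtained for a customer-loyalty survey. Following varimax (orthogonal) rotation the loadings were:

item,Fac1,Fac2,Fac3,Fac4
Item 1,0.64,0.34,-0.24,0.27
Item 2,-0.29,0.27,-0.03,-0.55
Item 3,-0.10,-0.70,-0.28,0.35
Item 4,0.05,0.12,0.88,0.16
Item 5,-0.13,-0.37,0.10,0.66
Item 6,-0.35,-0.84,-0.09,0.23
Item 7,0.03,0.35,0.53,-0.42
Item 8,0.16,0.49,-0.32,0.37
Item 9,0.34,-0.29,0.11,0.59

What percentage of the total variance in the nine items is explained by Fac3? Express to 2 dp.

14.72%

SS loadings for Fac3 = (-0.24)² + (-0.03)² + (-0.28)² + 0.88² + 0.10² + (-0.09)² + 0.53² + (-0.32)² + 0.11² = 1.3248
With 9 standardized items, total variance = 9. Proportion = 1.3248/9 = 0.1472 → 14.72%.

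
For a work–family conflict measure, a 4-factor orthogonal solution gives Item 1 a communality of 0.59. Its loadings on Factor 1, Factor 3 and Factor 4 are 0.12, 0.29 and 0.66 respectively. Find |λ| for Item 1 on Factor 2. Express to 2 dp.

Under orthogonal rotation h² = Σλ², so λ_Factor 2² = h² − (0.5341) = 0.59 − 0.5341 = 0.0559.
|λ| = √0.0559 = 0.2364.

0.24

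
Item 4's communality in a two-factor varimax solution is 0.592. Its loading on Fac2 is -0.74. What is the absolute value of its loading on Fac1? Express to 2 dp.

0.21

Under orthogonal rotation h² = Σλ², so λ_Fac1² = h² − (0.5476) = 0.592 − 0.5476 = 0.0444.
|λ| = √0.0444 = 0.2107.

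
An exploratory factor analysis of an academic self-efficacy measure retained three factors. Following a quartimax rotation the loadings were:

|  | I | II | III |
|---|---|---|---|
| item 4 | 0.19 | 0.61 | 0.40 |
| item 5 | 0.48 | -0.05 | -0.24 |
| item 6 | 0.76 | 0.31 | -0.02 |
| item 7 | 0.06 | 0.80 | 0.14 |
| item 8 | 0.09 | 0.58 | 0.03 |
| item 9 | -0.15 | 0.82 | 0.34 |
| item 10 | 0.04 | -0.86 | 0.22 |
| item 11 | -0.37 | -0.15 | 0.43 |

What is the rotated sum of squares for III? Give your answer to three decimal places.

SS loadings for III = 0.40² + (-0.24)² + (-0.02)² + 0.14² + 0.03² + 0.34² + 0.22² + 0.43² = 0.1600 + 0.0576 + 0.0004 + 0.0196 + 0.0009 + 0.1156 + 0.0484 + 0.1849 = 0.5874

0.587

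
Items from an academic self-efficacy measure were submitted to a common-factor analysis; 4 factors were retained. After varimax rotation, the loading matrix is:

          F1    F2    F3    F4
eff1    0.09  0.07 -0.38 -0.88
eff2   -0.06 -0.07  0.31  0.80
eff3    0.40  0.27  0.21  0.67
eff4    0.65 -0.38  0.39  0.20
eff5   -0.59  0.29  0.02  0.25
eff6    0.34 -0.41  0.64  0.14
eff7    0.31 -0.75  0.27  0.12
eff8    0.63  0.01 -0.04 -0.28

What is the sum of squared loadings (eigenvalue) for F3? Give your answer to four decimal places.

0.9212

SS loadings for F3 = (-0.38)² + 0.31² + 0.21² + 0.39² + 0.02² + 0.64² + 0.27² + (-0.04)² = 0.1444 + 0.0961 + 0.0441 + 0.1521 + 0.0004 + 0.4096 + 0.0729 + 0.0016 = 0.9212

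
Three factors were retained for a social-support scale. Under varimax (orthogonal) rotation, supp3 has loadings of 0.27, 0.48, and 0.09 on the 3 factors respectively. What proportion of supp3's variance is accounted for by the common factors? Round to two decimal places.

h² = 0.27² + 0.48² + 0.09² = 0.0729 + 0.2304 + 0.0081 = 0.3114

0.31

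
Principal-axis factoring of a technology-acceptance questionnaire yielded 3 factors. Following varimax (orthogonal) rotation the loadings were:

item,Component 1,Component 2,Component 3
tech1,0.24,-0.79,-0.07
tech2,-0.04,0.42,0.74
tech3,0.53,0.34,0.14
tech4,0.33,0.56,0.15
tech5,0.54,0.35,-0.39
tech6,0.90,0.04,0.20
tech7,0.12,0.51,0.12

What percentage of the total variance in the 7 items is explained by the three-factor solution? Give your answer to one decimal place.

56.9%

SS loadings by factor: 1.5650, 1.6139, 0.8011; total = 3.9800.
Total variance with 7 standardized items is 7, so the solution explains 3.9800/7 = 0.5686 = 56.86%.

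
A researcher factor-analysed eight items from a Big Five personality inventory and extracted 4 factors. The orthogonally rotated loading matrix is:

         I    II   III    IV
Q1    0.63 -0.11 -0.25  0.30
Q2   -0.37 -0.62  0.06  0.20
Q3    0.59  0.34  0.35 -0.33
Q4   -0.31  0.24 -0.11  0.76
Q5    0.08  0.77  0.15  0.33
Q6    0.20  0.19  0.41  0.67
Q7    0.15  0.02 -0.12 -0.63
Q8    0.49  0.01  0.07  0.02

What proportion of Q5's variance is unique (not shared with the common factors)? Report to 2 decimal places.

h² = 0.08² + 0.77² + 0.15² + 0.33² = 0.0064 + 0.5929 + 0.0225 + 0.1089 = 0.7307
Uniqueness u² = 1 − h² = 1 − 0.7307 = 0.2693

0.27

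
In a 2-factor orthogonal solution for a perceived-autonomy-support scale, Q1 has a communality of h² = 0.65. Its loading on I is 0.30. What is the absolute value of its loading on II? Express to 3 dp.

0.748

Under orthogonal rotation h² = Σλ², so λ_II² = h² − (0.0900) = 0.65 − 0.0900 = 0.5600.
|λ| = √0.5600 = 0.7483.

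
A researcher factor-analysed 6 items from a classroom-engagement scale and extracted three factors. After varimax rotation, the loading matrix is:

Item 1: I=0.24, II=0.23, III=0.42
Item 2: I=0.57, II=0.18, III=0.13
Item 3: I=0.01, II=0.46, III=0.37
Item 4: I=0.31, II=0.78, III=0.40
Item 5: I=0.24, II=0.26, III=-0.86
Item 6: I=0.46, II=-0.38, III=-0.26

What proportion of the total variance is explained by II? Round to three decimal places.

0.186

SS loadings for II = 0.23² + 0.18² + 0.46² + 0.78² + 0.26² + (-0.38)² = 1.1173
Proportion of variance = 1.1173 / 6 = 0.1862.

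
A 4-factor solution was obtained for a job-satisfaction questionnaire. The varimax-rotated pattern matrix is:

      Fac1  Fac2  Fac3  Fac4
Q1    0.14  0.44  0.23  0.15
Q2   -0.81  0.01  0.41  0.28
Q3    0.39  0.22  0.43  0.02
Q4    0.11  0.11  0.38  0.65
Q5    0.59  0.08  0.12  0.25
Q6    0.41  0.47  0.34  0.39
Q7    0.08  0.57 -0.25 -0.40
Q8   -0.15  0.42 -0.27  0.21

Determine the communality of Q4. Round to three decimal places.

h² = 0.11² + 0.11² + 0.38² + 0.65² = 0.0121 + 0.0121 + 0.1444 + 0.4225 = 0.5911

0.591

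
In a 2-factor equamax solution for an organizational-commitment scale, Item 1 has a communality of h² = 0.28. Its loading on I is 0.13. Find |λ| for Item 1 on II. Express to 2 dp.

0.51

Under orthogonal rotation h² = Σλ², so λ_II² = h² − (0.0169) = 0.28 − 0.0169 = 0.2631.
|λ| = √0.2631 = 0.5129.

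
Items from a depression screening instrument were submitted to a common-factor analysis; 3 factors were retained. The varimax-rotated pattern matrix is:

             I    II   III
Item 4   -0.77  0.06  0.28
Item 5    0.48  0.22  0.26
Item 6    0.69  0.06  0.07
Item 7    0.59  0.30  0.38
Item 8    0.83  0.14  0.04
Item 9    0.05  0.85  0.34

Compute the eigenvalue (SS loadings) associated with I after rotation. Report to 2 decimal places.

SS loadings for I = (-0.77)² + 0.48² + 0.69² + 0.59² + 0.83² + 0.05² = 0.5929 + 0.2304 + 0.4761 + 0.3481 + 0.6889 + 0.0025 = 2.3389

2.34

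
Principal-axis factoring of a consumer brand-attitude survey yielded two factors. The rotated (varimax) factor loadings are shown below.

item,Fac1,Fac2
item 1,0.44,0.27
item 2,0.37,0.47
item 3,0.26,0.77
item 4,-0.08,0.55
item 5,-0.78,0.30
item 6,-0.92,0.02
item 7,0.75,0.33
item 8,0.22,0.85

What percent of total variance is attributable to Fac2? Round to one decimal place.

26.4%

SS loadings for Fac2 = 0.27² + 0.47² + 0.77² + 0.55² + 0.30² + 0.02² + 0.33² + 0.85² = 2.1110
With 8 standardized items, total variance = 8. Proportion = 2.1110/8 = 0.2639 → 26.39%.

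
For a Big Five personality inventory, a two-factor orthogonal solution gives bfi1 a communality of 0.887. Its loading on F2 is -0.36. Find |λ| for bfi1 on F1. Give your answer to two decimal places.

0.87

Under orthogonal rotation h² = Σλ², so λ_F1² = h² − (0.1296) = 0.887 − 0.1296 = 0.7574.
|λ| = √0.7574 = 0.8703.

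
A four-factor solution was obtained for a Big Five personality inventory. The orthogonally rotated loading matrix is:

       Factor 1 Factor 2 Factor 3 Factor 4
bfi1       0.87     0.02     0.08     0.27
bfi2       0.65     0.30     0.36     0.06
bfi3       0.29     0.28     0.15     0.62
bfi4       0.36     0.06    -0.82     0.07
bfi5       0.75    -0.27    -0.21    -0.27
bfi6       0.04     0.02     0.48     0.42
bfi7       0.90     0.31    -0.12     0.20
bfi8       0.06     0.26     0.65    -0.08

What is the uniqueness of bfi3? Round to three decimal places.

0.431

h² = 0.29² + 0.28² + 0.15² + 0.62² = 0.0841 + 0.0784 + 0.0225 + 0.3844 = 0.5694
Uniqueness u² = 1 − h² = 1 − 0.5694 = 0.4306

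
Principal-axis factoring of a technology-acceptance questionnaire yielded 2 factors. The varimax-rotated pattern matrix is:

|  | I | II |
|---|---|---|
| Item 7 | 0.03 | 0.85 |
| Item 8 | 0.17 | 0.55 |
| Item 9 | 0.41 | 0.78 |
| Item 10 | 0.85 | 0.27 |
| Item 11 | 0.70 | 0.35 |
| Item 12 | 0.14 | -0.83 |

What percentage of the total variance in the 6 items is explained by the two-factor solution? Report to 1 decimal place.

Communalities: 0.7234, 0.3314, 0.7765, 0.7954, 0.6125, 0.7085; Σh² = 3.9477.
Total variance with 6 standardized items is 6, so the solution explains 3.9477/6 = 0.6579 = 65.80%.

65.8%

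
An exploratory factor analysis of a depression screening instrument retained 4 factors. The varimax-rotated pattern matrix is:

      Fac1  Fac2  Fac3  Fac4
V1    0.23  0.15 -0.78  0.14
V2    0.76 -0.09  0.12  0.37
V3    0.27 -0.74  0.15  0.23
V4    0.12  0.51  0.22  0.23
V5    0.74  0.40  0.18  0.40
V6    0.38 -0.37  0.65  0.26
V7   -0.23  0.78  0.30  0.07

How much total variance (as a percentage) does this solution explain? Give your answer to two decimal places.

70.57%

Communalities: 0.7034, 0.7370, 0.6959, 0.3758, 0.9000, 0.7714, 0.7562; Σh² = 4.9397.
Total variance with 7 standardized items is 7, so the solution explains 4.9397/7 = 0.7057 = 70.57%.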